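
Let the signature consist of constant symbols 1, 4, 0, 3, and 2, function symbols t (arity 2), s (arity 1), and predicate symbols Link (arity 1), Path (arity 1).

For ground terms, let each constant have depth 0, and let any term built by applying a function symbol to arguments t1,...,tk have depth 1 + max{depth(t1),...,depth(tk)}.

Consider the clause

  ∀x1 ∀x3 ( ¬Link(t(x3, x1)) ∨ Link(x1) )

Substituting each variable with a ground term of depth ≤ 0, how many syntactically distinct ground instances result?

Ground terms of depth ≤ 0:
  Write N_k for the number of ground terms of depth ≤ k. A term of depth ≤ k is either a constant or a function symbol applied to arguments of depth ≤ k−1, so N_k = 5 + N_{k-1}^2 + N_{k-1}.
  N_0 = 5
So there are 5 ground terms available for substitution.
Each of x1, x3 ranges independently over the available ground terms, and distinct assignments produce distinct instances.
Number of ground instances = 5^2 = 25.

25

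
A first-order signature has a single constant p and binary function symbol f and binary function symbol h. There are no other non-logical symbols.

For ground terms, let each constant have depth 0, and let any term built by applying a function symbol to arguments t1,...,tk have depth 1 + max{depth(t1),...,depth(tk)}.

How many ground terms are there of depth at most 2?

Let N_k count ground terms of depth at most k. Each non-constant term of depth ≤ k is some function symbol applied to depth-≤(k−1) arguments, giving N_k = 1 + N_{k-1}^2 + N_{k-1}^2.
N_0 = 1
N_1 = 1 + 1^2 + 1^2 = 3
N_2 = 1 + 3^2 + 3^2 = 19

19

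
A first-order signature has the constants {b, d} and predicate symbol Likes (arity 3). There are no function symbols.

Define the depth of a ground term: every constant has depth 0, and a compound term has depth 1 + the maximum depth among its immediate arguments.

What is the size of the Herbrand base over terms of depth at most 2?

First count ground terms of depth ≤ 2.
With no function symbols every ground term is a constant, so there are exactly 2 ground terms at every depth bound.
N_0 = 2
N_1 = 2
N_2 = 2
Explicitly: b, d.
So |H| = 2.
A ground atom is a predicate applied to a tuple of terms from H, so the count is the sum over predicates of |H|^arity:
  Likes: 2^3 = 8
Total ground atoms: 8.

8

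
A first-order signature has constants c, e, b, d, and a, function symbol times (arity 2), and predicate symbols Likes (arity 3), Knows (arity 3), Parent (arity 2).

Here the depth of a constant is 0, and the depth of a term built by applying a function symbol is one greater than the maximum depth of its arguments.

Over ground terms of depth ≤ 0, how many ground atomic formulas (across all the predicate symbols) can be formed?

275

First count ground terms of depth ≤ 0.
Let N_k = |{terms of depth ≤ k}|. Then N_0 = 5 and N_k = 5 + N_{k-1}^2 for k ≥ 1 (one summand per function symbol, arity giving the exponent).
N_0 = 5
Explicitly: c, e, b, d, a.
So |H| = 5.
A ground atom is a predicate applied to a tuple of terms from H, so the count is the sum over predicates of |H|^arity:
  Likes: 5^3 = 125;  Knows: 5^3 = 125;  Parent: 5^2 = 25
Total ground atoms: 125 + 125 + 25 = 275.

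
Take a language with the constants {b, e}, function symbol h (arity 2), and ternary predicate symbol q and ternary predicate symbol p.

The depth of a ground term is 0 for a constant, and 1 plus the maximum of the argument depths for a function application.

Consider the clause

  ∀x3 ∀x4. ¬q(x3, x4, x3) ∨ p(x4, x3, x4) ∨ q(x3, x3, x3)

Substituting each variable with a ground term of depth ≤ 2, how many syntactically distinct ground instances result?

Ground terms of depth ≤ 2:
  Let N_k count ground terms of depth at most k. Each non-constant term of depth ≤ k is some function symbol applied to depth-≤(k−1) arguments, giving N_k = 2 + N_{k-1}^2.
  N_0 = 2
  N_1 = 2 + 2^2 = 6
  N_2 = 2 + 6^2 = 38
So there are 38 ground terms available for substitution.
The body mentions every one of the 2 quantified variables; since ground terms form a free algebra, no two substitutions collapse to the same formula.
Number of ground instances = 38^2 = 1444.

1444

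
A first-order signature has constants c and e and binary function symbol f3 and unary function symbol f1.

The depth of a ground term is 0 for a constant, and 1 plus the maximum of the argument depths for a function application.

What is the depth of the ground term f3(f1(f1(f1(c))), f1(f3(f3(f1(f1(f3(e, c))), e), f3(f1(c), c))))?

depth(f1(c)) = 1 + depth(c) = 1 + 0 = 1
depth(f1(f1(c))) = 1 + depth(f1(c)) = 1 + 1 = 2
depth(f1(f1(f1(c)))) = 1 + depth(f1(f1(c))) = 1 + 2 = 3
depth(f3(e, c)) = 1 + max(0, 0) = 1
depth(f1(f3(e, c))) = 1 + depth(f3(e, c)) = 1 + 1 = 2
depth(f1(f1(f3(e, c)))) = 1 + depth(f1(f3(e, c))) = 1 + 2 = 3
depth(f3(f1(f1(f3(e, c))), e)) = 1 + max(3, 0) = 4
depth(f3(f1(c), c)) = 1 + max(1, 0) = 2
depth(f3(f3(f1(f1(f3(e, c))), e), f3(f1(c), c))) = 1 + max(4, 2) = 5
depth(f1(f3(f3(f1(f1(f3(e, c))), e), f3(f1(c), c)))) = 1 + depth(f3(f3(f1(f1(f3(e, c))), e), f3(f1(c), c))) = 1 + 5 = 6
depth(f3(f1(f1(f1(c))), f1(f3(f3(f1(f1(f3(e, c))), e), f3(f1(c), c))))) = 1 + max(3, 6) = 7

7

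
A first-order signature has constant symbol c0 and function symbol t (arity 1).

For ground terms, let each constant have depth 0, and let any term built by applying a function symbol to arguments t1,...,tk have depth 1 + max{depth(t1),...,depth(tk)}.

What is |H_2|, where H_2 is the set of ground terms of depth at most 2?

If N_k denotes the number of depth-≤k ground terms, the 1 constant gives N_0 = 1, and each function symbol of arity r contributes N_{k-1}^r new terms at level k: N_k = 1 + N_{k-1}.
N_0 = 1
N_1 = 1 + 1 = 2
N_2 = 1 + 2 = 3

3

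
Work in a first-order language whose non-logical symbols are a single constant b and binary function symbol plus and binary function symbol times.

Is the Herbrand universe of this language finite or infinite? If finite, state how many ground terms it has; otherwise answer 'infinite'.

The signature has at least one function symbol (plus, arity 2) and at least one constant (b).
Iterating plus gives infinitely many distinct ground terms: b, plus(b, b), plus(plus(b, b), plus(b, b)), ...
So the Herbrand universe is infinite.

infinite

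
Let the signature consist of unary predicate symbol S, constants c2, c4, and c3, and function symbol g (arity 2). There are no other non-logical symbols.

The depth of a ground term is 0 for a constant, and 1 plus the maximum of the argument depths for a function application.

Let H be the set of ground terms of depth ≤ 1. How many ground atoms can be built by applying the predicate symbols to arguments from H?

12

First count ground terms of depth ≤ 1.
If N_k denotes the number of depth-≤k ground terms, the 3 constants give N_0 = 3, and each function symbol of arity r contributes N_{k-1}^r new terms at level k: N_k = 3 + N_{k-1}^2.
N_0 = 3
N_1 = 3 + 3^2 = 12
So |H| = 12.
For each predicate symbol, the number of ground atoms is |H| raised to its arity; summing:
  S: 12
Total ground atoms: 12.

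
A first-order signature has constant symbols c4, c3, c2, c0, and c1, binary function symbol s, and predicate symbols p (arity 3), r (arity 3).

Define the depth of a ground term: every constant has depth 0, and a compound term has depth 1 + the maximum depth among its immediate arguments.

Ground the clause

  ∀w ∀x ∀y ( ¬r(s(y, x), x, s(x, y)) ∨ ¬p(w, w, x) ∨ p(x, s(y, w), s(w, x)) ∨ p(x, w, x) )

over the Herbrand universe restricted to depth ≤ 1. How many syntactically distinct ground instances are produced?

27000

Ground terms of depth ≤ 1:
  Let N_k = |{terms of depth ≤ k}|. Then N_0 = 5 and N_k = 5 + N_{k-1}^2 for k ≥ 1 (one summand per function symbol, arity giving the exponent).
  N_0 = 5
  N_1 = 5 + 5^2 = 30
So there are 30 ground terms available for substitution.
There are 3 variables to instantiate (w, x, y), each occurring in at least one literal, so different choices give different ground instances.
Number of ground instances = 30^3 = 27000.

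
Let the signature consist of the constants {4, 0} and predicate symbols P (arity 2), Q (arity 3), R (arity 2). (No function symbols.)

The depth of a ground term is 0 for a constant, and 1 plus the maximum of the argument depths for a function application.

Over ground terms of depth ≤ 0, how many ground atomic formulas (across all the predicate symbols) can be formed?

16

First count ground terms of depth ≤ 0.
With no function symbols every ground term is a constant, so there are exactly 2 ground terms at every depth bound.
N_0 = 2
So |H| = 2.
A ground atom is a predicate applied to a tuple of terms from H, so the count is the sum over predicates of |H|^arity:
  P: 2^2 = 4;  Q: 2^3 = 8;  R: 2^2 = 4
Total ground atoms: 4 + 8 + 4 = 16.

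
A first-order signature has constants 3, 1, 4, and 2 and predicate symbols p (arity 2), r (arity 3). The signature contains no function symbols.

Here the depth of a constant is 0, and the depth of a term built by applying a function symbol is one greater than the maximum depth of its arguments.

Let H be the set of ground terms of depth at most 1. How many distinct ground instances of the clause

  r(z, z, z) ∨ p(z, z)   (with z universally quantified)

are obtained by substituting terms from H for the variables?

Ground terms of depth ≤ 1:
  With no function symbols every ground term is a constant, so there are exactly 4 ground terms at every depth bound.
  N_0 = 4
  N_1 = 4
  Explicitly: 3, 1, 4, 2.
So there are 4 ground terms available for substitution.
The clause has 1 distinct variable (z), which appears in the body. In the free term algebra distinct substitutions yield syntactically distinct ground instances.
Number of ground instances = 4.

4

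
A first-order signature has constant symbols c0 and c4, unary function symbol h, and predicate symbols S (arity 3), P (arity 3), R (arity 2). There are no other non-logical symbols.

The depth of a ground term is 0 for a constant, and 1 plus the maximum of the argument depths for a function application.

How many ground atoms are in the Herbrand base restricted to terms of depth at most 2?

468

First count ground terms of depth ≤ 2.
Count level by level. With function symbols h/1, the terms of depth ≤ k are the 2 constants together with each function applied to depth-≤(k−1) tuples, so N_k = 2 + N_{k-1}.
N_0 = 2
N_1 = 2 + 2 = 4
N_2 = 2 + 4 = 6
So |H| = 6.
Each predicate of arity r yields |H|^r ground atoms (one per choice of an r-tuple from H):
  S: 6^3 = 216;  P: 6^3 = 216;  R: 6^2 = 36
Total ground atoms: 216 + 216 + 36 = 468.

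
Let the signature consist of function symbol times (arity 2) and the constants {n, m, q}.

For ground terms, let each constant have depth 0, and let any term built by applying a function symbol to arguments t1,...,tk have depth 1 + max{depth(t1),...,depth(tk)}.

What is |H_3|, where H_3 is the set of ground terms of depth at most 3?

21612

Let N_k = |{terms of depth ≤ k}|. Then N_0 = 3 and N_k = 3 + N_{k-1}^2 for k ≥ 1 (one summand per function symbol, arity giving the exponent).
N_0 = 3
N_1 = 3 + 3^2 = 12
N_2 = 3 + 12^2 = 147
N_3 = 3 + 147^2 = 21612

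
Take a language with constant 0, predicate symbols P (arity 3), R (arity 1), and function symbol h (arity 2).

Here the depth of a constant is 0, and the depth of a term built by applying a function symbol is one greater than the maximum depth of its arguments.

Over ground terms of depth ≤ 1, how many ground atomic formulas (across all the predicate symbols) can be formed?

10

First count ground terms of depth ≤ 1.
Let N_k count ground terms of depth at most k. Each non-constant term of depth ≤ k is some function symbol applied to depth-≤(k−1) arguments, giving N_k = 1 + N_{k-1}^2.
N_0 = 1
N_1 = 1 + 1^2 = 2
Explicitly: 0, h(0, 0).
So |H| = 2.
A ground atom is a predicate applied to a tuple of terms from H, so the count is the sum over predicates of |H|^arity:
  P: 2^3 = 8;  R: 2
Total ground atoms: 8 + 2 = 10.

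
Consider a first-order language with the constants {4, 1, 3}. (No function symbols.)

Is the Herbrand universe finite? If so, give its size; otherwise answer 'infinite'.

3

There are no function symbols, so every ground term is one of the 3 constants.
The Herbrand universe is {4, 1, 3}, which is finite with 3 elements.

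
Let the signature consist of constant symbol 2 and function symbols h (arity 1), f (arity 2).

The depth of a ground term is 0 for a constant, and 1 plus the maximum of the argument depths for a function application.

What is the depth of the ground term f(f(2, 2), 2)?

2

depth(f(2, 2)) = 1 + max(0, 0) = 1
depth(f(f(2, 2), 2)) = 1 + max(1, 0) = 2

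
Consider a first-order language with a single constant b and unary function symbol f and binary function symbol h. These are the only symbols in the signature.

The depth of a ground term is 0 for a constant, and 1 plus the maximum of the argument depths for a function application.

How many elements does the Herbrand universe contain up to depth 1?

Let N_k = |{terms of depth ≤ k}|. Then N_0 = 1 and N_k = 1 + N_{k-1} + N_{k-1}^2 for k ≥ 1 (one summand per function symbol, arity giving the exponent).
N_0 = 1
N_1 = 1 + 1 + 1^2 = 3
Explicitly: b, f(b), h(b, b).

3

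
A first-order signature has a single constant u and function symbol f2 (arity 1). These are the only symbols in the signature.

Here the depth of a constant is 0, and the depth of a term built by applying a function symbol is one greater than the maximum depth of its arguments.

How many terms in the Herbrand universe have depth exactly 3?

If N_k denotes the number of depth-≤k ground terms, the 1 constant gives N_0 = 1, and each function symbol of arity r contributes N_{k-1}^r new terms at level k: N_k = 1 + N_{k-1}.
N_0 = 1
N_1 = 1 + 1 = 2
N_2 = 1 + 2 = 3
N_3 = 1 + 3 = 4
Terms of depth exactly 3: N_3 − N_2 = 4 − 3 = 1.

1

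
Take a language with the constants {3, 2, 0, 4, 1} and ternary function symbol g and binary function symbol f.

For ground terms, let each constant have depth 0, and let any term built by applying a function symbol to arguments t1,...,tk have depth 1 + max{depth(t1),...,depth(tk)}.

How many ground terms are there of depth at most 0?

If N_k denotes the number of depth-≤k ground terms, the 5 constants give N_0 = 5, and each function symbol of arity r contributes N_{k-1}^r new terms at level k: N_k = 5 + N_{k-1}^3 + N_{k-1}^2.
N_0 = 5
Explicitly: 3, 2, 0, 4, 1.

5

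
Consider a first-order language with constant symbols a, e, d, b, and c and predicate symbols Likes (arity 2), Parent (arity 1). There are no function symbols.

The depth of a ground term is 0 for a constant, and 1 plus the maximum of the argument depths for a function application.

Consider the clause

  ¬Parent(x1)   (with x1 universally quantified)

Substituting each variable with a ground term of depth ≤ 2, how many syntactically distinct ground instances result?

Ground terms of depth ≤ 2:
  With no function symbols every ground term is a constant, so there are exactly 5 ground terms at every depth bound.
  N_0 = 5
  N_1 = 5
  N_2 = 5
So there are 5 ground terms available for substitution.
The clause has 1 distinct variable (x1), which appears in the body. In the free term algebra distinct substitutions yield syntactically distinct ground instances.
Number of ground instances = 5.

5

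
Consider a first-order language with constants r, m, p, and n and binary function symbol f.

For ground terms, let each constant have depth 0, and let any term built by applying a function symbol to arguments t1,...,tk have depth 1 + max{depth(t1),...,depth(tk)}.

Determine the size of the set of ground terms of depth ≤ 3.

Let N_k count ground terms of depth at most k. Each non-constant term of depth ≤ k is some function symbol applied to depth-≤(k−1) arguments, giving N_k = 4 + N_{k-1}^2.
N_0 = 4
N_1 = 4 + 4^2 = 20
N_2 = 4 + 20^2 = 404
N_3 = 4 + 404^2 = 163220

163220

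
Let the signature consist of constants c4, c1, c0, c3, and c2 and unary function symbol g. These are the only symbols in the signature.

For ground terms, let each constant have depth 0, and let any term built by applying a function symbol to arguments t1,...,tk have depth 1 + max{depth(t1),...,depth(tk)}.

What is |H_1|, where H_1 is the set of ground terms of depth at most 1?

10

Let N_k = |{terms of depth ≤ k}|. Then N_0 = 5 and N_k = 5 + N_{k-1} for k ≥ 1 (one summand per function symbol, arity giving the exponent).
N_0 = 5
N_1 = 5 + 5 = 10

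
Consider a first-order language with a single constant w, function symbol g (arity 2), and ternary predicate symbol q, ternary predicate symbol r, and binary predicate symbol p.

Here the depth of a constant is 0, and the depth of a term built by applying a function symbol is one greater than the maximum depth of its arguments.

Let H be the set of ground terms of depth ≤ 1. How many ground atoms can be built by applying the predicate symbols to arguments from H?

20

First count ground terms of depth ≤ 1.
Let N_k = |{terms of depth ≤ k}|. Then N_0 = 1 and N_k = 1 + N_{k-1}^2 for k ≥ 1 (one summand per function symbol, arity giving the exponent).
N_0 = 1
N_1 = 1 + 1^2 = 2
So |H| = 2.
Each predicate of arity r yields |H|^r ground atoms (one per choice of an r-tuple from H):
  q: 2^3 = 8;  r: 2^3 = 8;  p: 2^2 = 4
Total ground atoms: 8 + 8 + 4 = 20.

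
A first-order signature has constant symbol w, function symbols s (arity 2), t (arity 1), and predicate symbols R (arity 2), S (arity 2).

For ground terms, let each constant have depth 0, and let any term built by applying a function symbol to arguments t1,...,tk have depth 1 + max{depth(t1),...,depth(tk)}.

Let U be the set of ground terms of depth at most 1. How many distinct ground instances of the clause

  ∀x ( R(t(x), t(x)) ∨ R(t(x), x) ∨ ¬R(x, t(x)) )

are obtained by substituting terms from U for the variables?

Ground terms of depth ≤ 1:
  Let N_k count ground terms of depth at most k. Each non-constant term of depth ≤ k is some function symbol applied to depth-≤(k−1) arguments, giving N_k = 1 + N_{k-1}^2 + N_{k-1}.
  N_0 = 1
  N_1 = 1 + 1^2 + 1 = 3
So there are 3 ground terms available for substitution.
The body mentions the single quantified variable x; since ground terms form a free algebra, no two substitutions collapse to the same formula.
Number of ground instances = 3.

3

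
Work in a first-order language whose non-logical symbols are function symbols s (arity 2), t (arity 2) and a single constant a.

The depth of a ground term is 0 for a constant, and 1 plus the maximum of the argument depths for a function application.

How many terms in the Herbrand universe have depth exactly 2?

16

Count level by level. With function symbols s/2, t/2, the terms of depth ≤ k are the 1 constant together with each function applied to depth-≤(k−1) tuples, so N_k = 1 + N_{k-1}^2 + N_{k-1}^2.
N_0 = 1
N_1 = 1 + 1^2 + 1^2 = 3
N_2 = 1 + 3^2 + 3^2 = 19
Terms of depth exactly 2: N_2 − N_1 = 19 − 3 = 16.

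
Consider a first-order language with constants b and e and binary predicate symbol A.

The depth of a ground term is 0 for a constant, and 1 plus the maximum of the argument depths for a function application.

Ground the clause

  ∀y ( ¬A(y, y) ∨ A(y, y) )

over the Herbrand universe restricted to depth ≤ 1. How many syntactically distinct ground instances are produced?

Ground terms of depth ≤ 1:
  With no function symbols every ground term is a constant, so there are exactly 2 ground terms at every depth bound.
  N_0 = 2
  N_1 = 2
  Explicitly: b, e.
So there are 2 ground terms available for substitution.
The variable y ranges independently over the available ground terms, and distinct assignments produce distinct instances.
Number of ground instances = 2.

2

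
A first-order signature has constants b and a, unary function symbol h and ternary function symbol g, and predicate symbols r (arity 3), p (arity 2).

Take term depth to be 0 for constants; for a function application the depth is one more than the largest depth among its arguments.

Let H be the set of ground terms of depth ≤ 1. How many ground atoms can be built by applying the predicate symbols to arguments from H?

First count ground terms of depth ≤ 1.
Let N_k count ground terms of depth at most k. Each non-constant term of depth ≤ k is some function symbol applied to depth-≤(k−1) arguments, giving N_k = 2 + N_{k-1} + N_{k-1}^3.
N_0 = 2
N_1 = 2 + 2 + 2^3 = 12
Explicitly: b, a, h(b), h(a), g(b, b, b), g(b, b, a), g(b, a, b), g(b, a, a), g(a, b, b), g(a, b, a), g(a, a, b), g(a, a, a).
So |H| = 12.
A ground atom is a predicate applied to a tuple of terms from H, so the count is the sum over predicates of |H|^arity:
  r: 12^3 = 1728;  p: 12^2 = 144
Total ground atoms: 1728 + 144 = 1872.

1872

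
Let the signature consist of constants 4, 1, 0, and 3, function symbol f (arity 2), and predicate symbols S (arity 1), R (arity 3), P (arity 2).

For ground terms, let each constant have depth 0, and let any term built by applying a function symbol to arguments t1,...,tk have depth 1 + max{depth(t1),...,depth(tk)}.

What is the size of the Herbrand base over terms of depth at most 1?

8420

First count ground terms of depth ≤ 1.
Count level by level. With function symbols f/2, the terms of depth ≤ k are the 4 constants together with each function applied to depth-≤(k−1) tuples, so N_k = 4 + N_{k-1}^2.
N_0 = 4
N_1 = 4 + 4^2 = 20
So |H| = 20.
Each predicate of arity r yields |H|^r ground atoms (one per choice of an r-tuple from H):
  S: 20;  R: 20^3 = 8000;  P: 20^2 = 400
Total ground atoms: 20 + 8000 + 400 = 8420.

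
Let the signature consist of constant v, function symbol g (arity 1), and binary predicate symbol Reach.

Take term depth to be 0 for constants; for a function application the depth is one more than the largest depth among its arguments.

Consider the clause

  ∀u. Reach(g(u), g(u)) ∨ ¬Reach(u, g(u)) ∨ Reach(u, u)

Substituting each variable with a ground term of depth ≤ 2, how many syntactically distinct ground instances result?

Ground terms of depth ≤ 2:
  Count level by level. With function symbols g/1, the terms of depth ≤ k are the 1 constant together with each function applied to depth-≤(k−1) tuples, so N_k = 1 + N_{k-1}.
  N_0 = 1
  N_1 = 1 + 1 = 2
  N_2 = 1 + 2 = 3
  Explicitly: v, g(v), g(g(v)).
So there are 3 ground terms available for substitution.
The clause has 1 distinct variable (u), which appears in the body. In the free term algebra distinct substitutions yield syntactically distinct ground instances.
Number of ground instances = 3.

3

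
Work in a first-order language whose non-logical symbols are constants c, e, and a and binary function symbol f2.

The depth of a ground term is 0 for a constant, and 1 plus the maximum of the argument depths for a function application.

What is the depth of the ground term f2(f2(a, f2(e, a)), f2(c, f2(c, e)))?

3

depth(f2(e, a)) = 1 + max(0, 0) = 1
depth(f2(a, f2(e, a))) = 1 + max(0, 1) = 2
depth(f2(c, e)) = 1 + max(0, 0) = 1
depth(f2(c, f2(c, e))) = 1 + max(0, 1) = 2
depth(f2(f2(a, f2(e, a)), f2(c, f2(c, e)))) = 1 + max(2, 2) = 3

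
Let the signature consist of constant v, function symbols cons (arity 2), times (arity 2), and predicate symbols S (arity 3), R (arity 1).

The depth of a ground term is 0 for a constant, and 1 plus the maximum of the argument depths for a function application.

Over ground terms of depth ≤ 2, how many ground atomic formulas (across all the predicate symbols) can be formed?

First count ground terms of depth ≤ 2.
If N_k denotes the number of depth-≤k ground terms, the 1 constant gives N_0 = 1, and each function symbol of arity r contributes N_{k-1}^r new terms at level k: N_k = 1 + N_{k-1}^2 + N_{k-1}^2.
N_0 = 1
N_1 = 1 + 1^2 + 1^2 = 3
N_2 = 1 + 3^2 + 3^2 = 19
So |H| = 19.
For each predicate symbol, the number of ground atoms is |H| raised to its arity; summing:
  S: 19^3 = 6859;  R: 19
Total ground atoms: 6859 + 19 = 6878.

6878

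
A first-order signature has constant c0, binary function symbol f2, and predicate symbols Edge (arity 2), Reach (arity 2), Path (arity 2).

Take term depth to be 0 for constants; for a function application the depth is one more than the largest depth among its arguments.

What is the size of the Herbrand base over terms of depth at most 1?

12

First count ground terms of depth ≤ 1.
Write N_k for the number of ground terms of depth ≤ k. A term of depth ≤ k is either a constant or a function symbol applied to arguments of depth ≤ k−1, so N_k = 1 + N_{k-1}^2.
N_0 = 1
N_1 = 1 + 1^2 = 2
Explicitly: c0, f2(c0, c0).
So |H| = 2.
A ground atom is a predicate applied to a tuple of terms from H, so the count is the sum over predicates of |H|^arity:
  Edge: 2^2 = 4;  Reach: 2^2 = 4;  Path: 2^2 = 4
Total ground atoms: 4 + 4 + 4 = 12.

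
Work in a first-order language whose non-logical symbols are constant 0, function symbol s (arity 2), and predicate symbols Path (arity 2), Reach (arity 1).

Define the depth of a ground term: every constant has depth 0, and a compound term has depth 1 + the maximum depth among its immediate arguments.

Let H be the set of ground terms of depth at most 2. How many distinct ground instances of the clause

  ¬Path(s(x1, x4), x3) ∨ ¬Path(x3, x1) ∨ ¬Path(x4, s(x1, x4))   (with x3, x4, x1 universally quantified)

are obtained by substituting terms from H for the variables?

Ground terms of depth ≤ 2:
  Count level by level. With function symbols s/2, the terms of depth ≤ k are the 1 constant together with each function applied to depth-≤(k−1) tuples, so N_k = 1 + N_{k-1}^2.
  N_0 = 1
  N_1 = 1 + 1^2 = 2
  N_2 = 1 + 2^2 = 5
So there are 5 ground terms available for substitution.
The clause has 3 distinct variables (x3, x4, x1), each appearing in the body. In the free term algebra distinct substitutions yield syntactically distinct ground instances.
Number of ground instances = 5^3 = 125.

125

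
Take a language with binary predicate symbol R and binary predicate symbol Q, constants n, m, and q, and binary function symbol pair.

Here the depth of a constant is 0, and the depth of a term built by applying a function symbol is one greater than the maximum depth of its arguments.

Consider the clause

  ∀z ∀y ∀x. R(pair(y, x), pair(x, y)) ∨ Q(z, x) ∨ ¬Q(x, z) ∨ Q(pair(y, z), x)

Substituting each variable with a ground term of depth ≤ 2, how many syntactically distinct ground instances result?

3176523

Ground terms of depth ≤ 2:
  Write N_k for the number of ground terms of depth ≤ k. A term of depth ≤ k is either a constant or a function symbol applied to arguments of depth ≤ k−1, so N_k = 3 + N_{k-1}^2.
  N_0 = 3
  N_1 = 3 + 3^2 = 12
  N_2 = 3 + 12^2 = 147
So there are 147 ground terms available for substitution.
The clause has 3 distinct variables (z, y, x), each appearing in the body. In the free term algebra distinct substitutions yield syntactically distinct ground instances.
Number of ground instances = 147^3 = 3176523.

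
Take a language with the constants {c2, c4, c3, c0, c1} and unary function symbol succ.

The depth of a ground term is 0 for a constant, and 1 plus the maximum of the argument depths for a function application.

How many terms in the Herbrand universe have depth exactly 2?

5

If N_k denotes the number of depth-≤k ground terms, the 5 constants give N_0 = 5, and each function symbol of arity r contributes N_{k-1}^r new terms at level k: N_k = 5 + N_{k-1}.
N_0 = 5
N_1 = 5 + 5 = 10
N_2 = 5 + 10 = 15
Terms of depth exactly 2: N_2 − N_1 = 15 − 10 = 5.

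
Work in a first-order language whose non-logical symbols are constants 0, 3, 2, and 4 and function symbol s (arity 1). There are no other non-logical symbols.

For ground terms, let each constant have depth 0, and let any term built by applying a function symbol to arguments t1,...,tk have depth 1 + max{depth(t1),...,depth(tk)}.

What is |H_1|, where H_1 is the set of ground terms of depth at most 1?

8

Count level by level. With function symbols s/1, the terms of depth ≤ k are the 4 constants together with each function applied to depth-≤(k−1) tuples, so N_k = 4 + N_{k-1}.
N_0 = 4
N_1 = 4 + 4 = 8
Explicitly: 0, 3, 2, 4, s(0), s(3), s(2), s(4).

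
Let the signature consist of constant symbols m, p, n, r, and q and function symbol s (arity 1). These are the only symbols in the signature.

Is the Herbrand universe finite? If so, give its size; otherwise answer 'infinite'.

The signature has at least one function symbol (s, arity 1) and at least one constant (m).
Iterating s gives infinitely many distinct ground terms: m, s(m), s(s(m)), ...
So the Herbrand universe is infinite.

infinite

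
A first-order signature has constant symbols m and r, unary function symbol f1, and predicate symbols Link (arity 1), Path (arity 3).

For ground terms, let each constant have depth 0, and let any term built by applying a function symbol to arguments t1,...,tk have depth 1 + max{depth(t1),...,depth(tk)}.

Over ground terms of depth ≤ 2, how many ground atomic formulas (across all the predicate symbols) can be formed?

222

First count ground terms of depth ≤ 2.
Count level by level. With function symbols f1/1, the terms of depth ≤ k are the 2 constants together with each function applied to depth-≤(k−1) tuples, so N_k = 2 + N_{k-1}.
N_0 = 2
N_1 = 2 + 2 = 4
N_2 = 2 + 4 = 6
Explicitly: m, r, f1(m), f1(r), f1(f1(m)), f1(f1(r)).
So |H| = 6.
Each predicate of arity r yields |H|^r ground atoms (one per choice of an r-tuple from H):
  Link: 6;  Path: 6^3 = 216
Total ground atoms: 6 + 216 = 222.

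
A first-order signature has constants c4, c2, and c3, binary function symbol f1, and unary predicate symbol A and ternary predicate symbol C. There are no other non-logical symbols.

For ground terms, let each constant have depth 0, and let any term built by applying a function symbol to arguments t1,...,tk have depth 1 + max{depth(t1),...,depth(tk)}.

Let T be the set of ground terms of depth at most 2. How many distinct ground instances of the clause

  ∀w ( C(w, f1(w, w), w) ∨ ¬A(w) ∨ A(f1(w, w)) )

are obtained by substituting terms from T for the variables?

Ground terms of depth ≤ 2:
  Write N_k for the number of ground terms of depth ≤ k. A term of depth ≤ k is either a constant or a function symbol applied to arguments of depth ≤ k−1, so N_k = 3 + N_{k-1}^2.
  N_0 = 3
  N_1 = 3 + 3^2 = 12
  N_2 = 3 + 12^2 = 147
So there are 147 ground terms available for substitution.
There is 1 variable to instantiate (w),  occurring in at least one literal, so different choices give different ground instances.
Number of ground instances = 147.

147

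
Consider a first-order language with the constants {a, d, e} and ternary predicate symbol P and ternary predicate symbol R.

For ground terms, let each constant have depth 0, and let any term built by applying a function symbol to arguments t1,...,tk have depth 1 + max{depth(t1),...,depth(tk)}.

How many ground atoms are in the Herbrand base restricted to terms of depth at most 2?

First count ground terms of depth ≤ 2.
With no function symbols every ground term is a constant, so there are exactly 3 ground terms at every depth bound.
N_0 = 3
N_1 = 3
N_2 = 3
So |H| = 3.
Ground atoms are formed by filling each argument slot of a predicate with a term from H, so an r-ary predicate gives |H|^r atoms:
  P: 3^3 = 27;  R: 3^3 = 27
Total ground atoms: 27 + 27 = 54.

54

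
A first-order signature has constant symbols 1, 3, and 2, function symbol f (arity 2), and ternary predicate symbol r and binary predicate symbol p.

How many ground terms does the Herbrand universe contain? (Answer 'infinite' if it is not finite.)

infinite

The signature has at least one function symbol (f, arity 2) and at least one constant (1).
Iterating f gives infinitely many distinct ground terms: 1, f(1, 1), f(f(1, 1), f(1, 1)), ...
So the Herbrand universe is infinite.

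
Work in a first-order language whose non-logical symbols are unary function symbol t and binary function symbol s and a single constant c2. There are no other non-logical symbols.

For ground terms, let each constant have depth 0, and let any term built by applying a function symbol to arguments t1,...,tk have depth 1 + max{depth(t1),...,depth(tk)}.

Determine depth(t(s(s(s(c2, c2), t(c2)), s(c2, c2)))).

4

depth(s(c2, c2)) = 1 + max(0, 0) = 1
depth(t(c2)) = 1 + depth(c2) = 1 + 0 = 1
depth(s(s(c2, c2), t(c2))) = 1 + max(1, 1) = 2
depth(s(s(s(c2, c2), t(c2)), s(c2, c2))) = 1 + max(2, 1) = 3
depth(t(s(s(s(c2, c2), t(c2)), s(c2, c2)))) = 1 + depth(s(s(s(c2, c2), t(c2)), s(c2, c2))) = 1 + 3 = 4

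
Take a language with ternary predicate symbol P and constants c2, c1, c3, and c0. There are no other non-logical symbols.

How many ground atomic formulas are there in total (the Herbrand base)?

64

With no function symbols, the Herbrand universe is just the 4 constants.
Ground atoms per predicate: P: 4^3 = 64.
Herbrand base size = 64 = 64.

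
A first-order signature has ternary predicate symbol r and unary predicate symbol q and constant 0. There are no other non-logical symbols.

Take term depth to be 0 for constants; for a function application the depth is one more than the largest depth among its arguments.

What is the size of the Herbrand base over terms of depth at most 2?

2

First count ground terms of depth ≤ 2.
With no function symbols every ground term is a constant, so there is exactly 1 ground term at every depth bound.
N_0 = 1
N_1 = 1
N_2 = 1
So |H| = 1.
Ground atoms are formed by filling each argument slot of a predicate with a term from H, so an r-ary predicate gives |H|^r atoms:
  r: 1^3 = 1;  q: 1
Total ground atoms: 1 + 1 = 2.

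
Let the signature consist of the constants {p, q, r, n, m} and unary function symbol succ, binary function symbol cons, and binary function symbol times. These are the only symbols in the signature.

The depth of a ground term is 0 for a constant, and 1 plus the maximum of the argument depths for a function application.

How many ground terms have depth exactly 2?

7205

Count level by level. With function symbols succ/1, cons/2, times/2, the terms of depth ≤ k are the 5 constants together with each function applied to depth-≤(k−1) tuples, so N_k = 5 + N_{k-1} + N_{k-1}^2 + N_{k-1}^2.
N_0 = 5
N_1 = 5 + 5 + 5^2 + 5^2 = 60
N_2 = 5 + 60 + 60^2 + 60^2 = 7265
Terms of depth exactly 2: N_2 − N_1 = 7265 − 60 = 7205.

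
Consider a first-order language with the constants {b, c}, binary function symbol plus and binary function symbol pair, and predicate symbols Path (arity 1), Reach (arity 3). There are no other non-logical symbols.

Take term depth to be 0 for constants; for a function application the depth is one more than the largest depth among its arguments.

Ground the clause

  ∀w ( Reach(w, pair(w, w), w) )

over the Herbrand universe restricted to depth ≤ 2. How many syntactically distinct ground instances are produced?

202

Ground terms of depth ≤ 2:
  Let N_k = |{terms of depth ≤ k}|. Then N_0 = 2 and N_k = 2 + N_{k-1}^2 + N_{k-1}^2 for k ≥ 1 (one summand per function symbol, arity giving the exponent).
  N_0 = 2
  N_1 = 2 + 2^2 + 2^2 = 10
  N_2 = 2 + 10^2 + 10^2 = 202
So there are 202 ground terms available for substitution.
The body mentions the single quantified variable w; since ground terms form a free algebra, no two substitutions collapse to the same formula.
Number of ground instances = 202.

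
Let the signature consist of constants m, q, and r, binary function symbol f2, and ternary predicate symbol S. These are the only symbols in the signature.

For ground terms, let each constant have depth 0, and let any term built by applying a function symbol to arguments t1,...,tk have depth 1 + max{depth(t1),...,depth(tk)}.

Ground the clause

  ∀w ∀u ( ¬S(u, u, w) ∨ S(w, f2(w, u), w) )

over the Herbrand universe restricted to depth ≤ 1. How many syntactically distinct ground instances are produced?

Ground terms of depth ≤ 1:
  Let N_k = |{terms of depth ≤ k}|. Then N_0 = 3 and N_k = 3 + N_{k-1}^2 for k ≥ 1 (one summand per function symbol, arity giving the exponent).
  N_0 = 3
  N_1 = 3 + 3^2 = 12
  Explicitly: m, q, r, f2(m, m), f2(m, q), f2(m, r), f2(q, m), f2(q, q), f2(q, r), f2(r, m), f2(r, q), f2(r, r).
So there are 12 ground terms available for substitution.
There are 2 variables to instantiate (w, u), each occurring in at least one literal, so different choices give different ground instances.
Number of ground instances = 12^2 = 144.

144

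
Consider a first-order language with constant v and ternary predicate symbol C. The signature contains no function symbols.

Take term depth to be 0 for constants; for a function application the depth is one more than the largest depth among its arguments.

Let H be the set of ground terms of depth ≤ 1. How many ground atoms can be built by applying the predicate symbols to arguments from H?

First count ground terms of depth ≤ 1.
With no function symbols every ground term is a constant, so there is exactly 1 ground term at every depth bound.
N_0 = 1
N_1 = 1
Explicitly: v.
So |H| = 1.
Ground atoms are formed by filling each argument slot of a predicate with a term from H, so an r-ary predicate gives |H|^r atoms:
  C: 1^3 = 1
Total ground atoms: 1.

1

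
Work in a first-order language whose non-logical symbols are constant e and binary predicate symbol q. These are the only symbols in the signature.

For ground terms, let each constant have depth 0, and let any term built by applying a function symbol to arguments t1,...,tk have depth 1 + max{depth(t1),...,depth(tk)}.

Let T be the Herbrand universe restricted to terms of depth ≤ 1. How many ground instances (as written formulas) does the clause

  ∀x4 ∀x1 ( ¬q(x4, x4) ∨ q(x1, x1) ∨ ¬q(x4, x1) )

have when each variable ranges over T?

Ground terms of depth ≤ 1:
  With no function symbols every ground term is a constant, so there is exactly 1 ground term at every depth bound.
  N_0 = 1
  N_1 = 1
So there is exactly 1 ground term available for substitution.
There are 2 variables to instantiate (x4, x1), each occurring in at least one literal, so different choices give different ground instances.
Number of ground instances = 1^2 = 1.

1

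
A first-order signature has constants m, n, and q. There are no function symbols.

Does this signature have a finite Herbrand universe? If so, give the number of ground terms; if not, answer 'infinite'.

3

There are no function symbols, so every ground term is one of the 3 constants.
The Herbrand universe is {m, n, q}, which is finite with 3 elements.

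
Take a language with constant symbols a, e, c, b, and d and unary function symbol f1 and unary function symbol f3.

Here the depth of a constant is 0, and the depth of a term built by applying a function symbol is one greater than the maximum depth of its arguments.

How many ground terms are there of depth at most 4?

155

Count level by level. With function symbols f1/1, f3/1, the terms of depth ≤ k are the 5 constants together with each function applied to depth-≤(k−1) tuples, so N_k = 5 + N_{k-1} + N_{k-1}.
N_0 = 5
N_1 = 5 + 5 + 5 = 15
N_2 = 5 + 15 + 15 = 35
N_3 = 5 + 35 + 35 = 75
N_4 = 5 + 75 + 75 = 155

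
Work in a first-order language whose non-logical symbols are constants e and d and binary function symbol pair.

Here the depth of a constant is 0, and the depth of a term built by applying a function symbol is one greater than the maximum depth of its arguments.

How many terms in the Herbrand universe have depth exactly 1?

Count level by level. With function symbols pair/2, the terms of depth ≤ k are the 2 constants together with each function applied to depth-≤(k−1) tuples, so N_k = 2 + N_{k-1}^2.
N_0 = 2
N_1 = 2 + 2^2 = 6
Terms of depth exactly 1: N_1 − N_0 = 6 − 2 = 4.

4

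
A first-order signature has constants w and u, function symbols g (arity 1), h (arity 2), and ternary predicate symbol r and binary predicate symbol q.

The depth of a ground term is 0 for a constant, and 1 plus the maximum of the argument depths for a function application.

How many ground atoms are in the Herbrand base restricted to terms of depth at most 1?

576

First count ground terms of depth ≤ 1.
If N_k denotes the number of depth-≤k ground terms, the 2 constants give N_0 = 2, and each function symbol of arity r contributes N_{k-1}^r new terms at level k: N_k = 2 + N_{k-1} + N_{k-1}^2.
N_0 = 2
N_1 = 2 + 2 + 2^2 = 8
Explicitly: w, u, g(w), g(u), h(w, w), h(w, u), h(u, w), h(u, u).
So |H| = 8.
A ground atom is a predicate applied to a tuple of terms from H, so the count is the sum over predicates of |H|^arity:
  r: 8^3 = 512;  q: 8^2 = 64
Total ground atoms: 512 + 64 = 576.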